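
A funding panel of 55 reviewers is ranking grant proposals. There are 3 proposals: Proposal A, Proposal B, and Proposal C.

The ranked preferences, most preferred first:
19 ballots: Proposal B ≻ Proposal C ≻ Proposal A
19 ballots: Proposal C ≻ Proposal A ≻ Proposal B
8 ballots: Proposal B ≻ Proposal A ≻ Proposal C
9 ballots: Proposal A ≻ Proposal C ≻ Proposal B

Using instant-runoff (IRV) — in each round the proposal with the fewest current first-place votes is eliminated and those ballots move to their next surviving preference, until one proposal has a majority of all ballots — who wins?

Proposal C

Round 1: Proposal A 9, Proposal B 27, Proposal C 19. Proposal A eliminated.
Round 2: Proposal B 27, Proposal C 28. Proposal C has a majority (≥28).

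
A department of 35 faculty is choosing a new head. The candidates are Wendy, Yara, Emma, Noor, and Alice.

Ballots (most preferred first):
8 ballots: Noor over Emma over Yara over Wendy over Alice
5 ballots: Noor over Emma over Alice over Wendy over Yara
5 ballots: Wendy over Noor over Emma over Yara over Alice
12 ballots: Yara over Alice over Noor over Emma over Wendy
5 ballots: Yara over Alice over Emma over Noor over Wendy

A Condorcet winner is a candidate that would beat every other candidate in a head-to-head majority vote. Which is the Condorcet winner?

Noor

Noor vs Wendy: 30–5
Noor vs Yara: 18–17
Noor vs Emma: 30–5
Noor vs Alice: 18–17
Noor beats every other candidate.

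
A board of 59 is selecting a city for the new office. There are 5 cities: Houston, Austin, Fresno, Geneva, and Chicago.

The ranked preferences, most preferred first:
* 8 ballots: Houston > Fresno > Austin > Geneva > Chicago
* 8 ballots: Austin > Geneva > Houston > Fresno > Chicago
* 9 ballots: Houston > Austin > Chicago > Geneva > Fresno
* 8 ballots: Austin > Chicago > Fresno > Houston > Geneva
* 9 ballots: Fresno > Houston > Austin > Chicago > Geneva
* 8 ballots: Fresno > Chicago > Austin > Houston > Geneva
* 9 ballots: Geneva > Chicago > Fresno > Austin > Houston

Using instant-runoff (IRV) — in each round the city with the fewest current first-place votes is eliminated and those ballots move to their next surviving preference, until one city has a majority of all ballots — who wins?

Fresno

Round 1: Houston 17, Austin 16, Fresno 17, Geneva 9, Chicago 0. Chicago eliminated.
Round 2: Houston 17, Austin 16, Fresno 17, Geneva 9. Geneva eliminated.
Round 3: Houston 17, Austin 16, Fresno 26. Austin eliminated.
Round 4: Houston 25, Fresno 34. Fresno has a majority (≥30).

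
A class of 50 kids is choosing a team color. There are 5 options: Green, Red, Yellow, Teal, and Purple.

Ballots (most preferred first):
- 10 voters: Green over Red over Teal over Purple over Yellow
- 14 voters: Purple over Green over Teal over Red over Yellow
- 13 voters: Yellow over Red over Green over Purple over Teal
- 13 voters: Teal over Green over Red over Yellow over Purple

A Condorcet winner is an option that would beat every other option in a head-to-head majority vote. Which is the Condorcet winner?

Green vs Red: 37–13
Green vs Yellow: 37–13
Green vs Teal: 37–13
Green vs Purple: 36–14
Green beats every other option.

Green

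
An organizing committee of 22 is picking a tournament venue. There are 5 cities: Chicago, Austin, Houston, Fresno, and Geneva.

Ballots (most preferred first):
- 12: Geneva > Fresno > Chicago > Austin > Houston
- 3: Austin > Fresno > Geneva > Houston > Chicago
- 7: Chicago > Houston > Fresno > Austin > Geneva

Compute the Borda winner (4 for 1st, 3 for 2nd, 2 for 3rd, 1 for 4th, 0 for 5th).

Fresno

Chicago: 12×2 + 3×0 + 7×4 = 52
Austin: 12×1 + 3×4 + 7×1 = 31
Houston: 12×0 + 3×1 + 7×3 = 24
Fresno: 12×3 + 3×3 + 7×2 = 59
Geneva: 12×4 + 3×2 + 7×0 = 54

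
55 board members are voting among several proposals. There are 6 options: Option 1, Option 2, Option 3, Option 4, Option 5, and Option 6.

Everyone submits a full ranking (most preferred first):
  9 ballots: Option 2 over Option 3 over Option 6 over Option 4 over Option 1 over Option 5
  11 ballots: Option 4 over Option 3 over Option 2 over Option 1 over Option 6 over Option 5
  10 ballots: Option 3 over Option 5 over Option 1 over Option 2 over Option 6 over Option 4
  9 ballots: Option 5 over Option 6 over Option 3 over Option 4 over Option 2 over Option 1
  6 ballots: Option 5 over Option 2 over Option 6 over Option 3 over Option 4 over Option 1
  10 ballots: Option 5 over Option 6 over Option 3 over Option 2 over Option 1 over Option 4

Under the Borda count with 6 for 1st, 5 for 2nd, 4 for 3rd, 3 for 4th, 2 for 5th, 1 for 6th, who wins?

Option 1: 9×2 + 11×3 + 10×4 + 9×1 + 6×1 + 10×2 = 126
Option 2: 9×6 + 11×4 + 10×3 + 9×2 + 6×5 + 10×3 = 206
Option 3: 9×5 + 11×5 + 10×6 + 9×4 + 6×3 + 10×4 = 254
Option 4: 9×3 + 11×6 + 10×1 + 9×3 + 6×2 + 10×1 = 152
Option 5: 9×1 + 11×1 + 10×5 + 9×6 + 6×6 + 10×6 = 220
Option 6: 9×4 + 11×2 + 10×2 + 9×5 + 6×4 + 10×5 = 197

Option 3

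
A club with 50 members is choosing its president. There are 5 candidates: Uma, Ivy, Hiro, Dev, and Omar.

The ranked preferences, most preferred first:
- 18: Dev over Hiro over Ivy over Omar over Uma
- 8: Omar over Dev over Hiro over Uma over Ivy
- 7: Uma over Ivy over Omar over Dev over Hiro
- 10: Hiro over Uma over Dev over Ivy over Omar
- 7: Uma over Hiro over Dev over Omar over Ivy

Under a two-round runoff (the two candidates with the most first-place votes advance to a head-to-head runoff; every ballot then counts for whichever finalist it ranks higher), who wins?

Dev

Round 1 first-place votes: Uma 14, Ivy 0, Hiro 10, Dev 18, Omar 8. Dev and Uma advance.
Runoff: Dev is ranked above Uma on 26 ballots, Uma above Dev on 24.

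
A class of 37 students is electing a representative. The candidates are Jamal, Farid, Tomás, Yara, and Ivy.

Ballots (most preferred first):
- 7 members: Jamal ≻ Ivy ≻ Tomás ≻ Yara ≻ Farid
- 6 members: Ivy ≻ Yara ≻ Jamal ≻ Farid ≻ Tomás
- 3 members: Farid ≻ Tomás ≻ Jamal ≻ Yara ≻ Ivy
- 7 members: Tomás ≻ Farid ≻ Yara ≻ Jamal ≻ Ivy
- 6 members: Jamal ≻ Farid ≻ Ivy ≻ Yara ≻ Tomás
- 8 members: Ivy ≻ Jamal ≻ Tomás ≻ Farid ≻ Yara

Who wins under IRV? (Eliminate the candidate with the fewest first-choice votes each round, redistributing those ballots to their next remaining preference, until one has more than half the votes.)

Round 1: Jamal 13, Farid 3, Tomás 7, Yara 0, Ivy 14. Yara eliminated.
Round 2: Jamal 13, Farid 3, Tomás 7, Ivy 14. Farid eliminated.
Round 3: Jamal 13, Tomás 10, Ivy 14. Tomás eliminated.
Round 4: Jamal 23, Ivy 14. Jamal has a majority (≥19).

Jamal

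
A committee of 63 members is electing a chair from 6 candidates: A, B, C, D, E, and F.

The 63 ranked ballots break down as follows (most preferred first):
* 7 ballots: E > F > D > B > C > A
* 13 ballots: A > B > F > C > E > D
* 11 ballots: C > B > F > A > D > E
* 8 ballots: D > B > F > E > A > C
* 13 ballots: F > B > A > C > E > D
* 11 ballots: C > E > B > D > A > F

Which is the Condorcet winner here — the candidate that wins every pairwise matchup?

B vs A: 50–13
B vs C: 41–22
B vs D: 48–15
B vs E: 45–18
B vs F: 43–20
B beats every other candidate.

B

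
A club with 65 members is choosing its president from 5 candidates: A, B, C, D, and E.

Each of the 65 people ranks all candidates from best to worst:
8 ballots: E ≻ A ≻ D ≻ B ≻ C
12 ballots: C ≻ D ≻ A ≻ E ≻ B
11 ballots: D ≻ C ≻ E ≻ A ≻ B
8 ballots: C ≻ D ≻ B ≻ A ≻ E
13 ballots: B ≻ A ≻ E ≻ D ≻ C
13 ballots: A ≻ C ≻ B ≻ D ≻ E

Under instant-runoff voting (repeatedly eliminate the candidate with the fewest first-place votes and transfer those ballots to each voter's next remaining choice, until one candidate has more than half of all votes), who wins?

A

Round 1: A 13, B 13, C 20, D 11, E 8. E eliminated.
Round 2: A 21, B 13, C 20, D 11. D eliminated.
Round 3: A 21, B 13, C 31. B eliminated.
Round 4: A 34, C 31. A has a majority (≥33).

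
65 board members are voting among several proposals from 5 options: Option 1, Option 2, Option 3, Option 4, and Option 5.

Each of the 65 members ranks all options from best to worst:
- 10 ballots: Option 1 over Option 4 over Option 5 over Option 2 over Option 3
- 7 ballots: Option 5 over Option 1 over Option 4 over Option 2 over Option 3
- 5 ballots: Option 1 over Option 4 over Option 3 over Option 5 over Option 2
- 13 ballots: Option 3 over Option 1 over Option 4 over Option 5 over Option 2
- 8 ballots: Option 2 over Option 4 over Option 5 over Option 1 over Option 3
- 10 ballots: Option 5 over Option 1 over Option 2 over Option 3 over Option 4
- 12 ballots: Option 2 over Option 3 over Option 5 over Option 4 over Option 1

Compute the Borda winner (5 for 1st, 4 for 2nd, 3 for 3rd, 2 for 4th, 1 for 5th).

Option 1: 10×5 + 7×4 + 5×5 + 13×4 + 8×2 + 10×4 + 12×1 = 223
Option 2: 10×2 + 7×2 + 5×1 + 13×1 + 8×5 + 10×3 + 12×5 = 182
Option 3: 10×1 + 7×1 + 5×3 + 13×5 + 8×1 + 10×2 + 12×4 = 173
Option 4: 10×4 + 7×3 + 5×4 + 13×3 + 8×4 + 10×1 + 12×2 = 186
Option 5: 10×3 + 7×5 + 5×2 + 13×2 + 8×3 + 10×5 + 12×3 = 211

Option 1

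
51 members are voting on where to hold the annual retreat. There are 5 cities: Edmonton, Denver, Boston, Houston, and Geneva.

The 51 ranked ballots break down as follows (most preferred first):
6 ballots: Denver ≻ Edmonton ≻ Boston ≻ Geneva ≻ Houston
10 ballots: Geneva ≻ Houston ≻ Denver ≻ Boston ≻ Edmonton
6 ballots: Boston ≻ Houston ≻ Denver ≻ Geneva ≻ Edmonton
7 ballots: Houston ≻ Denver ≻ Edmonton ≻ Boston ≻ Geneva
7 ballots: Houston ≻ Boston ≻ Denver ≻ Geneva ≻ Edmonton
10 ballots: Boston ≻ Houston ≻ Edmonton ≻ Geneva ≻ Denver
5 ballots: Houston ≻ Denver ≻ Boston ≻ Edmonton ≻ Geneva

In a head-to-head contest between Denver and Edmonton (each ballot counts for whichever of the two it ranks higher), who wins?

Denver

Denver is ranked above Edmonton on 41 ballots; Edmonton above Denver on 10.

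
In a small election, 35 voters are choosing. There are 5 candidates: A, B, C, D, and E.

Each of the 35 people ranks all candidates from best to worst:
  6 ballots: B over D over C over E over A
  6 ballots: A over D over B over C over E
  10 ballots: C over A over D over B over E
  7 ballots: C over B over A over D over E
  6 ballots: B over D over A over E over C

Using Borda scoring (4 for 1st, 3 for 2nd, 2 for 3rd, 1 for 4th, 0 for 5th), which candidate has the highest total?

A: 6×0 + 6×4 + 10×3 + 7×2 + 6×2 = 80
B: 6×4 + 6×2 + 10×1 + 7×3 + 6×4 = 91
C: 6×2 + 6×1 + 10×4 + 7×4 + 6×0 = 86
D: 6×3 + 6×3 + 10×2 + 7×1 + 6×3 = 81
E: 6×1 + 6×0 + 10×0 + 7×0 + 6×1 = 12

B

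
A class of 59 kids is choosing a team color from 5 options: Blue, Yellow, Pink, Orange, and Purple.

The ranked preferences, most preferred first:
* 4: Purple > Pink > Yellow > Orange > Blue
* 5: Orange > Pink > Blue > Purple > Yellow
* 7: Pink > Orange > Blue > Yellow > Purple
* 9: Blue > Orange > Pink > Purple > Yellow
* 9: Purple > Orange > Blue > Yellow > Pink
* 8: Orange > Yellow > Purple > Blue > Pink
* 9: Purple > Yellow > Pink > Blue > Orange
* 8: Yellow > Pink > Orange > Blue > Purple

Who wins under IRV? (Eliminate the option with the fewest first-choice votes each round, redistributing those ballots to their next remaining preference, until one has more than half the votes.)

Round 1: Blue 9, Yellow 8, Pink 7, Orange 13, Purple 22. Pink eliminated.
Round 2: Blue 9, Yellow 8, Orange 20, Purple 22. Yellow eliminated.
Round 3: Blue 9, Orange 28, Purple 22. Blue eliminated.
Round 4: Orange 37, Purple 22. Orange has a majority (≥30).

Orange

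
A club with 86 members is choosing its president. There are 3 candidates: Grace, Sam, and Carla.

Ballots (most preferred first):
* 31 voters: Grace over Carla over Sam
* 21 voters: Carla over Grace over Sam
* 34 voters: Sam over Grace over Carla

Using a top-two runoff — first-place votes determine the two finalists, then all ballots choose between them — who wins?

Round 1 first-place votes: Grace 31, Sam 34, Carla 21. Sam and Grace advance.
Runoff: Sam is ranked above Grace on 34 ballots, Grace above Sam on 52.

Grace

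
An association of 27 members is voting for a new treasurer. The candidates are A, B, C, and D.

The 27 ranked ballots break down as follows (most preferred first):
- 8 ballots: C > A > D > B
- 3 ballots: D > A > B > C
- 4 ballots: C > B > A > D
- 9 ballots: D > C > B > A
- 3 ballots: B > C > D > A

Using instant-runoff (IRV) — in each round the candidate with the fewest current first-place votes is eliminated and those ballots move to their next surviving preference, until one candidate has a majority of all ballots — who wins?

C

Round 1: A 0, B 3, C 12, D 12. A eliminated.
Round 2: B 3, C 12, D 12. B eliminated.
Round 3: C 15, D 12. C has a majority (≥14).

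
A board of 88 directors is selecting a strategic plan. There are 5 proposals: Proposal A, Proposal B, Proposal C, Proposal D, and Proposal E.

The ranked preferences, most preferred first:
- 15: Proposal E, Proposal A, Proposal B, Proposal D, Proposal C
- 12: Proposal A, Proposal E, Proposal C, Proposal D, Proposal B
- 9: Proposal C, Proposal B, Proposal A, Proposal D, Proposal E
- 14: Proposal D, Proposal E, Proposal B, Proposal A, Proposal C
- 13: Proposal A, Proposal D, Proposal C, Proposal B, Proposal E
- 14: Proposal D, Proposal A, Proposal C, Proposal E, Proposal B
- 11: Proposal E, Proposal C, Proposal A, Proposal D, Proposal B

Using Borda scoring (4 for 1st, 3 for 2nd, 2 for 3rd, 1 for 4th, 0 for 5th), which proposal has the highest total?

Proposal A

Proposal A: 15×3 + 12×4 + 9×2 + 14×1 + 13×4 + 14×3 + 11×2 = 241
Proposal B: 15×2 + 12×0 + 9×3 + 14×2 + 13×1 + 14×0 + 11×0 = 98
Proposal C: 15×0 + 12×2 + 9×4 + 14×0 + 13×2 + 14×2 + 11×3 = 147
Proposal D: 15×1 + 12×1 + 9×1 + 14×4 + 13×3 + 14×4 + 11×1 = 198
Proposal E: 15×4 + 12×3 + 9×0 + 14×3 + 13×0 + 14×1 + 11×4 = 196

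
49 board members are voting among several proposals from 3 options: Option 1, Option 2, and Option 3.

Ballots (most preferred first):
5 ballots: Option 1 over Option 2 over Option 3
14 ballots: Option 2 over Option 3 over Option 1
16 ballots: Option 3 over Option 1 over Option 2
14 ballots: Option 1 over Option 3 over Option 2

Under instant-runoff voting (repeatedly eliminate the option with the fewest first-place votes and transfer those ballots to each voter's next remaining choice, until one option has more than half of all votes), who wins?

Round 1: Option 1 19, Option 2 14, Option 3 16. Option 2 eliminated.
Round 2: Option 1 19, Option 3 30. Option 3 has a majority (≥25).

Option 3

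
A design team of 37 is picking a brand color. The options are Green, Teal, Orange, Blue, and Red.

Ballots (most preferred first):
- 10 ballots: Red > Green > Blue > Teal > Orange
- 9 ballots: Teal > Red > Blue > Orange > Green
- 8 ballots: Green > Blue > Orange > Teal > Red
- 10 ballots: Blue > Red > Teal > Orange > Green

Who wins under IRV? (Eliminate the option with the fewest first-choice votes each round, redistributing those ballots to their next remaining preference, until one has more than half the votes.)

Round 1: Green 8, Teal 9, Orange 0, Blue 10, Red 10. Orange eliminated.
Round 2: Green 8, Teal 9, Blue 10, Red 10. Green eliminated.
Round 3: Teal 9, Blue 18, Red 10. Teal eliminated.
Round 4: Blue 18, Red 19. Red has a majority (≥19).

Red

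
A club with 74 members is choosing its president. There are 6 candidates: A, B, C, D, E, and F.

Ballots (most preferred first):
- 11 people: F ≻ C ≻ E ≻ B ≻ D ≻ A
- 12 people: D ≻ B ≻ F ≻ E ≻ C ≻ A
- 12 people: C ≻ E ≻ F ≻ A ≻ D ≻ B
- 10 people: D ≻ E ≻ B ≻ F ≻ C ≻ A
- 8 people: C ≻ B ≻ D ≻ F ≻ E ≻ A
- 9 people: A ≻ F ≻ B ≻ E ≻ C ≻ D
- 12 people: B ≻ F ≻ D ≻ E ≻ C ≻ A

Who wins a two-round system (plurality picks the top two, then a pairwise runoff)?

C

Round 1 first-place votes: A 9, B 12, C 20, D 22, E 0, F 11. D and C advance.
Runoff: D is ranked above C on 34 ballots, C above D on 40.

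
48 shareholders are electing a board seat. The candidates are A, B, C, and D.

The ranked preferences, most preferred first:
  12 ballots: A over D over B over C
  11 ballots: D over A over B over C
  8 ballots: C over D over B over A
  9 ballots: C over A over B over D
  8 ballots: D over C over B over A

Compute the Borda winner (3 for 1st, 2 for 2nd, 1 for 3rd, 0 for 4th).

D

A: 12×3 + 11×2 + 8×0 + 9×2 + 8×0 = 76
B: 12×1 + 11×1 + 8×1 + 9×1 + 8×1 = 48
C: 12×0 + 11×0 + 8×3 + 9×3 + 8×2 = 67
D: 12×2 + 11×3 + 8×2 + 9×0 + 8×3 = 97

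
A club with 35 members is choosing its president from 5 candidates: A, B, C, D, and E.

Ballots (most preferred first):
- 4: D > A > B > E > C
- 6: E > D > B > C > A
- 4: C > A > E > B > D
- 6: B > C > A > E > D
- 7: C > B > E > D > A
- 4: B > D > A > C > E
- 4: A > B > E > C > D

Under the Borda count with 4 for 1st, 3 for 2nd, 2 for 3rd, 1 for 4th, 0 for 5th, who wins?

B

A: 4×3 + 6×0 + 4×3 + 6×2 + 7×0 + 4×2 + 4×4 = 60
B: 4×2 + 6×2 + 4×1 + 6×4 + 7×3 + 4×4 + 4×3 = 97
C: 4×0 + 6×1 + 4×4 + 6×3 + 7×4 + 4×1 + 4×1 = 76
D: 4×4 + 6×3 + 4×0 + 6×0 + 7×1 + 4×3 + 4×0 = 53
E: 4×1 + 6×4 + 4×2 + 6×1 + 7×2 + 4×0 + 4×2 = 64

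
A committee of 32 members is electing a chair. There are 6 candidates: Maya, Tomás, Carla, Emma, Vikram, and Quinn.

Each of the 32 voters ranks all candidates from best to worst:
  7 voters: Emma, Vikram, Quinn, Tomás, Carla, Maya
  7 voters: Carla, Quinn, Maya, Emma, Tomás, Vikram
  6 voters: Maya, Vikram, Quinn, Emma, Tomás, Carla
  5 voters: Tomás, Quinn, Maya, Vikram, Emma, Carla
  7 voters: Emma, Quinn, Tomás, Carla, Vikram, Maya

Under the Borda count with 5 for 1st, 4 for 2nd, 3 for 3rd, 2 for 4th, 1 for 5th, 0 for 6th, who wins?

Maya: 7×0 + 7×3 + 6×5 + 5×3 + 7×0 = 66
Tomás: 7×2 + 7×1 + 6×1 + 5×5 + 7×3 = 73
Carla: 7×1 + 7×5 + 6×0 + 5×0 + 7×2 = 56
Emma: 7×5 + 7×2 + 6×2 + 5×1 + 7×5 = 101
Vikram: 7×4 + 7×0 + 6×4 + 5×2 + 7×1 = 69
Quinn: 7×3 + 7×4 + 6×3 + 5×4 + 7×4 = 115

Quinn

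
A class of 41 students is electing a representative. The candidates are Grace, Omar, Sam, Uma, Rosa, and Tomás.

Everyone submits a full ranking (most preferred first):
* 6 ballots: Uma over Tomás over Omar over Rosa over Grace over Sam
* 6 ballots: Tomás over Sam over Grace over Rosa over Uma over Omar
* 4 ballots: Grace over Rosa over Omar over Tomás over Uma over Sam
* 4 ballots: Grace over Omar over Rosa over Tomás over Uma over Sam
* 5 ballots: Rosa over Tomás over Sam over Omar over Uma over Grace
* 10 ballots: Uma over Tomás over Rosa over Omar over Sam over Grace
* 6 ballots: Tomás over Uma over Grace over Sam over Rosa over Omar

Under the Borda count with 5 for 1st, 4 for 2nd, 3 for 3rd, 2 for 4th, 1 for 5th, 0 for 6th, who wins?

Tomás

Grace: 6×1 + 6×3 + 4×5 + 4×5 + 5×0 + 10×0 + 6×3 = 82
Omar: 6×3 + 6×0 + 4×3 + 4×4 + 5×2 + 10×2 + 6×0 = 76
Sam: 6×0 + 6×4 + 4×0 + 4×0 + 5×3 + 10×1 + 6×2 = 61
Uma: 6×5 + 6×1 + 4×1 + 4×1 + 5×1 + 10×5 + 6×4 = 123
Rosa: 6×2 + 6×2 + 4×4 + 4×3 + 5×5 + 10×3 + 6×1 = 113
Tomás: 6×4 + 6×5 + 4×2 + 4×2 + 5×4 + 10×4 + 6×5 = 160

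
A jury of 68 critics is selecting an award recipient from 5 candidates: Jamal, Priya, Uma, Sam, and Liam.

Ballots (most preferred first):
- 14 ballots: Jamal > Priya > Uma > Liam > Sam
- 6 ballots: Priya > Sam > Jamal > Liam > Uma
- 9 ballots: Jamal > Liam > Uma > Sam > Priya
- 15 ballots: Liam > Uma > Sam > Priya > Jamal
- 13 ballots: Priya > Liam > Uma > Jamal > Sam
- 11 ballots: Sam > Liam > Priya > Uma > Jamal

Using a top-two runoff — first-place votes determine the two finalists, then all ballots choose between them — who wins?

Round 1 first-place votes: Jamal 23, Priya 19, Uma 0, Sam 11, Liam 15. Jamal and Priya advance.
Runoff: Jamal is ranked above Priya on 23 ballots, Priya above Jamal on 45.

Priya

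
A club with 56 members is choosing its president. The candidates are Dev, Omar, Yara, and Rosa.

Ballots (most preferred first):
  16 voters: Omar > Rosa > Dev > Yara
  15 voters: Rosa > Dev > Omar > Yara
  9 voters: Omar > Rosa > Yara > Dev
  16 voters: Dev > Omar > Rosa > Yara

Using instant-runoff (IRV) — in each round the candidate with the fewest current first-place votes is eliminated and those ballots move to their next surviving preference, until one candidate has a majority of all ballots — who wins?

Dev

Round 1: Dev 16, Omar 25, Yara 0, Rosa 15. Yara eliminated.
Round 2: Dev 16, Omar 25, Rosa 15. Rosa eliminated.
Round 3: Dev 31, Omar 25. Dev has a majority (≥29).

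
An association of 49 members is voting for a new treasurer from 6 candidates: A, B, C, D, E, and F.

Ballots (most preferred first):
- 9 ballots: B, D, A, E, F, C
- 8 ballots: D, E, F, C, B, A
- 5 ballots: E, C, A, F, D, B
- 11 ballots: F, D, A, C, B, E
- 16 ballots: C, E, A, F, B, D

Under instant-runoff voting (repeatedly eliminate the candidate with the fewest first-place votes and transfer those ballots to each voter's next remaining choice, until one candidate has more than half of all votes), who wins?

F

Round 1: A 0, B 9, C 16, D 8, E 5, F 11. A eliminated.
Round 2: B 9, C 16, D 8, E 5, F 11. E eliminated.
Round 3: B 9, C 21, D 8, F 11. D eliminated.
Round 4: B 9, C 21, F 19. B eliminated.
Round 5: C 21, F 28. F has a majority (≥25).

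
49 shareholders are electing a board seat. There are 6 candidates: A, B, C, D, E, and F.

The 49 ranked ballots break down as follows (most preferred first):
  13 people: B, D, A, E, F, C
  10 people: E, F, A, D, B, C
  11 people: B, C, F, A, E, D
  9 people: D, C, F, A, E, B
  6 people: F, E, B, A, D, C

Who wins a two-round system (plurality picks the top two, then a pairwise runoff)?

Round 1 first-place votes: A 0, B 24, C 0, D 9, E 10, F 6. B and E advance.
Runoff: B is ranked above E on 24 ballots, E above B on 25.

E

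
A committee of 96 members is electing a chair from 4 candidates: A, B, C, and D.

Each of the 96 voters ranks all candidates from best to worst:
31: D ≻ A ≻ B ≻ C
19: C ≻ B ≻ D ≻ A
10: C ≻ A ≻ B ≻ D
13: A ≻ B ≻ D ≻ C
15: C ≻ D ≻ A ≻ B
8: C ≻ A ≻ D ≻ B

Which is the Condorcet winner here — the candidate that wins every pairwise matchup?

C

C vs A: 52–44
C vs B: 52–44
C vs D: 52–44
C beats every other candidate.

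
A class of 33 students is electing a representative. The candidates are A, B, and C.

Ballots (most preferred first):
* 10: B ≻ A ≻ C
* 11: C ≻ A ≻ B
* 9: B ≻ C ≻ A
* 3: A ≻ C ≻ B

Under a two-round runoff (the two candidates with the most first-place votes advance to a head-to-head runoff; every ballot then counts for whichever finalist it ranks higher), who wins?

Round 1 first-place votes: A 3, B 19, C 11. B and C advance.
Runoff: B is ranked above C on 19 ballots, C above B on 14.

B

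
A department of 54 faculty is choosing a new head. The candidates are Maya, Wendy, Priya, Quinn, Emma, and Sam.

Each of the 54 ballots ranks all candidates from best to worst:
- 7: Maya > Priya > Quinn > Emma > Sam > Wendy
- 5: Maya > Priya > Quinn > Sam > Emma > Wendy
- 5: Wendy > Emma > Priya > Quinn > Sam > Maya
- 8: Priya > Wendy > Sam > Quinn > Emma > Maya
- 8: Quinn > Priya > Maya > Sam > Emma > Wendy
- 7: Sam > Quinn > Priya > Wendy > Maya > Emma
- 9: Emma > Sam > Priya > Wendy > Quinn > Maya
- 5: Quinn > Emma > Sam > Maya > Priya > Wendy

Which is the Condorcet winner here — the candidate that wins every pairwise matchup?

Priya

Priya vs Maya: 37–17
Priya vs Wendy: 49–5
Priya vs Quinn: 34–20
Priya vs Emma: 35–19
Priya vs Sam: 33–21
Priya beats every other candidate.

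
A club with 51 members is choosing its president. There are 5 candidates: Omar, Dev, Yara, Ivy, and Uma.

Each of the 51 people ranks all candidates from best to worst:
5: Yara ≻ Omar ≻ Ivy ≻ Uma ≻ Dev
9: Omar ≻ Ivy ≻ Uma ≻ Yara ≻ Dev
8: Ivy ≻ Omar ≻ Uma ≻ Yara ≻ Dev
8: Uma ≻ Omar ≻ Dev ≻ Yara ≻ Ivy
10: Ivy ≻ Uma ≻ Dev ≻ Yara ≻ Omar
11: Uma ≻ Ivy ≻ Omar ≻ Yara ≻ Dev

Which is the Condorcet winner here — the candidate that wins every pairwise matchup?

Ivy vs Omar: 29–22
Ivy vs Dev: 43–8
Ivy vs Yara: 38–13
Ivy vs Uma: 32–19
Ivy beats every other candidate.

Ivy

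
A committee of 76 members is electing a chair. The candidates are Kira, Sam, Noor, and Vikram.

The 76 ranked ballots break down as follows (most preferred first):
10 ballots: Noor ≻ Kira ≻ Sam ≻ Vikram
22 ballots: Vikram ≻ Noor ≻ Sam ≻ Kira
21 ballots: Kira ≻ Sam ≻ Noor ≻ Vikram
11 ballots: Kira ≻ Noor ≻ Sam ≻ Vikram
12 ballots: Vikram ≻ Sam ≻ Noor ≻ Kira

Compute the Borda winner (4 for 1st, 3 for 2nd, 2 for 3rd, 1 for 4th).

Noor

Kira: 10×3 + 22×1 + 21×4 + 11×4 + 12×1 = 192
Sam: 10×2 + 22×2 + 21×3 + 11×2 + 12×3 = 185
Noor: 10×4 + 22×3 + 21×2 + 11×3 + 12×2 = 205
Vikram: 10×1 + 22×4 + 21×1 + 11×1 + 12×4 = 178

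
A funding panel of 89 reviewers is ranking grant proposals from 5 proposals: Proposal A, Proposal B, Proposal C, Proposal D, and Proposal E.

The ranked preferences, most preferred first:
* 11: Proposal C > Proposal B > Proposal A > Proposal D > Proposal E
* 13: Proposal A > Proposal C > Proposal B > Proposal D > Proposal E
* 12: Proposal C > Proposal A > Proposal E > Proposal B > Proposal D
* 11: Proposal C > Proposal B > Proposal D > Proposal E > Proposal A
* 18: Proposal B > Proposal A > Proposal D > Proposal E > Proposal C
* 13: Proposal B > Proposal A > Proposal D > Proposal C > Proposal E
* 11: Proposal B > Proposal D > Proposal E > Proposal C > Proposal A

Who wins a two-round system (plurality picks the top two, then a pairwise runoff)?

Proposal C

Round 1 first-place votes: Proposal A 13, Proposal B 42, Proposal C 34, Proposal D 0, Proposal E 0. Proposal B and Proposal C advance.
Runoff: Proposal B is ranked above Proposal C on 42 ballots, Proposal C above Proposal B on 47.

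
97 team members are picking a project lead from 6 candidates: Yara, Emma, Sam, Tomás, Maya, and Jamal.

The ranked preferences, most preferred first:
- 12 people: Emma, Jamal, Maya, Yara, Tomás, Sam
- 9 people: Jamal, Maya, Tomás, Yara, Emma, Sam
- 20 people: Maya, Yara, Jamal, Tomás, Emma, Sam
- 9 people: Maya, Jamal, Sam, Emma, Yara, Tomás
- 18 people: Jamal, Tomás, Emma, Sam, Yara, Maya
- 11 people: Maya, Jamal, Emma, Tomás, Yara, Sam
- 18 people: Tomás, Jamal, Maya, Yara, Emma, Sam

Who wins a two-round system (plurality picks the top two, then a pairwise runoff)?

Jamal

Round 1 first-place votes: Yara 0, Emma 12, Sam 0, Tomás 18, Maya 40, Jamal 27. Maya and Jamal advance.
Runoff: Maya is ranked above Jamal on 40 ballots, Jamal above Maya on 57.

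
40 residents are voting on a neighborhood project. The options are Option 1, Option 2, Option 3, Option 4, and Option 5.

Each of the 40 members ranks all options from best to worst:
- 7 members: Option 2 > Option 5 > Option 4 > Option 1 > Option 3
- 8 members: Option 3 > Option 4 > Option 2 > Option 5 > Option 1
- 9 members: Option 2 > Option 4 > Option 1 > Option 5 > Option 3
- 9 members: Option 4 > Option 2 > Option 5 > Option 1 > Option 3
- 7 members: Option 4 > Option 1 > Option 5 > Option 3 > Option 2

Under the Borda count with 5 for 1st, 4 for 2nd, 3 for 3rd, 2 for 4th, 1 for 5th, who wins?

Option 1: 7×2 + 8×1 + 9×3 + 9×2 + 7×4 = 95
Option 2: 7×5 + 8×3 + 9×5 + 9×4 + 7×1 = 147
Option 3: 7×1 + 8×5 + 9×1 + 9×1 + 7×2 = 79
Option 4: 7×3 + 8×4 + 9×4 + 9×5 + 7×5 = 169
Option 5: 7×4 + 8×2 + 9×2 + 9×3 + 7×3 = 110

Option 4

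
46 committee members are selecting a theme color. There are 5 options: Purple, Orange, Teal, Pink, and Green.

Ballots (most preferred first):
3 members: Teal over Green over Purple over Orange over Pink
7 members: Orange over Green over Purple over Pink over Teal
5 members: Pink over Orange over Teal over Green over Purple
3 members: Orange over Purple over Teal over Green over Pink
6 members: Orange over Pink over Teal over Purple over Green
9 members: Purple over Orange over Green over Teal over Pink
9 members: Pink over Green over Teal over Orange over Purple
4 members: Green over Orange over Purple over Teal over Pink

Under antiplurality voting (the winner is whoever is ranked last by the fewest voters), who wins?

Orange

Last-place votes: Purple 14, Orange 0, Teal 7, Pink 19, Green 6.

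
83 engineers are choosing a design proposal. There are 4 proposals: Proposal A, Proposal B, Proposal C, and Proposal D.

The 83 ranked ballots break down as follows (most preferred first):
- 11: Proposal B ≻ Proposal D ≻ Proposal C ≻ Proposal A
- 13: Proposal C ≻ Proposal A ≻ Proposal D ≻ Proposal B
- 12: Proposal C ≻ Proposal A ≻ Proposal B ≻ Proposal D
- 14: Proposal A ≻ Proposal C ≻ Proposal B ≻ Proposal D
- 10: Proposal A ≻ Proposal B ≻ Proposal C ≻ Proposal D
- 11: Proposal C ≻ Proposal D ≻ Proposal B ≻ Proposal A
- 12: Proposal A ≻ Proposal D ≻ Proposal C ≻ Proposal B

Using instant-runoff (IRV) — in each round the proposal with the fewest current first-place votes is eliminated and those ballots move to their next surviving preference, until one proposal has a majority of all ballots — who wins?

Proposal C

Round 1: Proposal A 36, Proposal B 11, Proposal C 36, Proposal D 0. Proposal D eliminated.
Round 2: Proposal A 36, Proposal B 11, Proposal C 36. Proposal B eliminated.
Round 3: Proposal A 36, Proposal C 47. Proposal C has a majority (≥42).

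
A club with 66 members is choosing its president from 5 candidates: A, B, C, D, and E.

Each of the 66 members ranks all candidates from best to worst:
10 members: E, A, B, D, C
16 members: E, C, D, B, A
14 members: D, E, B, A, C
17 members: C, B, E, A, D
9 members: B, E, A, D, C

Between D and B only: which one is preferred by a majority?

B

D is ranked above B on 30 ballots; B above D on 36.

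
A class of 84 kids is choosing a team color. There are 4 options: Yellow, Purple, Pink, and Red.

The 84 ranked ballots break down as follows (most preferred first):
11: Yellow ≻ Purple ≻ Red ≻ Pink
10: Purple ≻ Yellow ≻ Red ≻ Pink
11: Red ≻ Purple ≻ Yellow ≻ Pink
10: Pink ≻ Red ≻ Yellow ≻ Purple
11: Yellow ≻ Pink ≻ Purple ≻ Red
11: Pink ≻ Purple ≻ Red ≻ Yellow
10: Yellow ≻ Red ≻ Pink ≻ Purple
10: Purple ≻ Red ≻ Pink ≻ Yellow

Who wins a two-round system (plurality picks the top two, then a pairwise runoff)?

Yellow

Round 1 first-place votes: Yellow 32, Purple 20, Pink 21, Red 11. Yellow and Pink advance.
Runoff: Yellow is ranked above Pink on 53 ballots, Pink above Yellow on 31.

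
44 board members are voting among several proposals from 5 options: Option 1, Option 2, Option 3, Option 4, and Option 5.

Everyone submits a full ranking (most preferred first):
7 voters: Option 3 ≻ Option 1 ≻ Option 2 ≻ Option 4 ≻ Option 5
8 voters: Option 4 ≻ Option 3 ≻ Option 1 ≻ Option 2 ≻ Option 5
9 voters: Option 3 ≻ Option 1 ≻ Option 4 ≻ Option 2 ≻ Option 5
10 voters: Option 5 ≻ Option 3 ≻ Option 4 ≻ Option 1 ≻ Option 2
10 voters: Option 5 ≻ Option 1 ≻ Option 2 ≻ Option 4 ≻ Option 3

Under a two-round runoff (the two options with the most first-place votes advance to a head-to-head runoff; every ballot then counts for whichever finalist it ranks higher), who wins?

Option 3

Round 1 first-place votes: Option 1 0, Option 2 0, Option 3 16, Option 4 8, Option 5 20. Option 5 and Option 3 advance.
Runoff: Option 5 is ranked above Option 3 on 20 ballots, Option 3 above Option 5 on 24.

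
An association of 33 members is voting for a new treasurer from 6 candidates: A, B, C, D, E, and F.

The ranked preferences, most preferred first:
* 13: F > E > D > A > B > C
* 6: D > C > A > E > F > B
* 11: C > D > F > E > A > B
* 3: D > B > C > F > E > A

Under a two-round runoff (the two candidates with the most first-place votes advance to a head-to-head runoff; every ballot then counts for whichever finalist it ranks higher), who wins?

C

Round 1 first-place votes: A 0, B 0, C 11, D 9, E 0, F 13. F and C advance.
Runoff: F is ranked above C on 13 ballots, C above F on 20.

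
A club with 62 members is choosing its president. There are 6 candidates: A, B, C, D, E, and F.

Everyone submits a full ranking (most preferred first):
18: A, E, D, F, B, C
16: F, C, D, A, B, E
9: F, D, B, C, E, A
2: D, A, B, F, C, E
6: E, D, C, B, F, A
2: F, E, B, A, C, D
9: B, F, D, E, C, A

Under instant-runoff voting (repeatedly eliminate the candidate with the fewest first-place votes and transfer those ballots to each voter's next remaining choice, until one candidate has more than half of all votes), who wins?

F

Round 1: A 18, B 9, C 0, D 2, E 6, F 27. C eliminated.
Round 2: A 18, B 9, D 2, E 6, F 27. D eliminated.
Round 3: A 20, B 9, E 6, F 27. E eliminated.
Round 4: A 20, B 15, F 27. B eliminated.
Round 5: A 20, F 42. F has a majority (≥32).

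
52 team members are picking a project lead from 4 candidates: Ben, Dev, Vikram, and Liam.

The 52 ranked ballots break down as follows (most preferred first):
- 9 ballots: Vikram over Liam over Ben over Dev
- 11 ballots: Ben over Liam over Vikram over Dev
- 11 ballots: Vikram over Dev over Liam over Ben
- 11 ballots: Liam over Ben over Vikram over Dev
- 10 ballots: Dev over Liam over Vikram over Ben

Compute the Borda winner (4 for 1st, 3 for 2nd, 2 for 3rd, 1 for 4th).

Ben: 9×2 + 11×4 + 11×1 + 11×3 + 10×1 = 116
Dev: 9×1 + 11×1 + 11×3 + 11×1 + 10×4 = 104
Vikram: 9×4 + 11×2 + 11×4 + 11×2 + 10×2 = 144
Liam: 9×3 + 11×3 + 11×2 + 11×4 + 10×3 = 156

Liam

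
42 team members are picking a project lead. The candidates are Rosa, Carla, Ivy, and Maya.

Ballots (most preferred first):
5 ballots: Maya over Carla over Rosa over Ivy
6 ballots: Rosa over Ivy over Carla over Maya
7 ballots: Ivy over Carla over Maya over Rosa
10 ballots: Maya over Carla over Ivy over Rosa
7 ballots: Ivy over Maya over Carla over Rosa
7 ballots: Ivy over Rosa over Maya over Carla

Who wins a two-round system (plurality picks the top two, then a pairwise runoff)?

Round 1 first-place votes: Rosa 6, Carla 0, Ivy 21, Maya 15. Ivy and Maya advance.
Runoff: Ivy is ranked above Maya on 27 ballots, Maya above Ivy on 15.

Ivy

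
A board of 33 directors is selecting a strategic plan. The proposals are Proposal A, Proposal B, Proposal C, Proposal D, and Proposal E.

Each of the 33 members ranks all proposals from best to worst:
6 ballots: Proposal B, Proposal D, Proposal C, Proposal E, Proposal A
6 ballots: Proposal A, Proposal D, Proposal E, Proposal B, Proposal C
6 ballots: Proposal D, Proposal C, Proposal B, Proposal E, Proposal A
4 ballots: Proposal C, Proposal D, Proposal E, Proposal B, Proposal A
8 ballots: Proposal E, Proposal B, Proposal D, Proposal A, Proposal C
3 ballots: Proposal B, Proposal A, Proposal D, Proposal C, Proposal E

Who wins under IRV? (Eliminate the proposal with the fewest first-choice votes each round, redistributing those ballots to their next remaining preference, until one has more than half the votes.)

Proposal B

Round 1: Proposal A 6, Proposal B 9, Proposal C 4, Proposal D 6, Proposal E 8. Proposal C eliminated.
Round 2: Proposal A 6, Proposal B 9, Proposal D 10, Proposal E 8. Proposal A eliminated.
Round 3: Proposal B 9, Proposal D 16, Proposal E 8. Proposal E eliminated.
Round 4: Proposal B 17, Proposal D 16. Proposal B has a majority (≥17).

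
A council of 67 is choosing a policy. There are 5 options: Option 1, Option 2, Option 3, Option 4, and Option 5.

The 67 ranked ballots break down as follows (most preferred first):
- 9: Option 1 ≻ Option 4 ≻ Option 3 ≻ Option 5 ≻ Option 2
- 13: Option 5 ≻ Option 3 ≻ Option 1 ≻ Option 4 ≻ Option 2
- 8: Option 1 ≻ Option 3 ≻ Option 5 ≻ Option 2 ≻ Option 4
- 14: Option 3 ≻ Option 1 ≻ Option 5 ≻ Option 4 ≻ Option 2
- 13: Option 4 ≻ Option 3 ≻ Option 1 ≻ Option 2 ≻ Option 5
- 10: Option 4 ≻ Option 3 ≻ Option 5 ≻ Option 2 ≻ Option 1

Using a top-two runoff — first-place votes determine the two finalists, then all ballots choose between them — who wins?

Round 1 first-place votes: Option 1 17, Option 2 0, Option 3 14, Option 4 23, Option 5 13. Option 4 and Option 1 advance.
Runoff: Option 4 is ranked above Option 1 on 23 ballots, Option 1 above Option 4 on 44.

Option 1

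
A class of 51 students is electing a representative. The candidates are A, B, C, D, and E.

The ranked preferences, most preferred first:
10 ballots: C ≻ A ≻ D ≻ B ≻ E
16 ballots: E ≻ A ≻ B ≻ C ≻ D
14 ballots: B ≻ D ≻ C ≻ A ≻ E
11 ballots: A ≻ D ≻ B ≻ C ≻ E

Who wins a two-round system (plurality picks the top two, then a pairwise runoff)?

B

Round 1 first-place votes: A 11, B 14, C 10, D 0, E 16. E and B advance.
Runoff: E is ranked above B on 16 ballots, B above E on 35.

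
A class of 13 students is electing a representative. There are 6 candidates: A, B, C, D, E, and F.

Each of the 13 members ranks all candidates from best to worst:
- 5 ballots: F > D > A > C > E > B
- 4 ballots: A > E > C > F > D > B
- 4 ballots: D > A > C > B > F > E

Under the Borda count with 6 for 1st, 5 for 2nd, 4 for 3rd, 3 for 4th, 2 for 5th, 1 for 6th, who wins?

A

A: 5×4 + 4×6 + 4×5 = 64
B: 5×1 + 4×1 + 4×3 = 21
C: 5×3 + 4×4 + 4×4 = 47
D: 5×5 + 4×2 + 4×6 = 57
E: 5×2 + 4×5 + 4×1 = 34
F: 5×6 + 4×3 + 4×2 = 50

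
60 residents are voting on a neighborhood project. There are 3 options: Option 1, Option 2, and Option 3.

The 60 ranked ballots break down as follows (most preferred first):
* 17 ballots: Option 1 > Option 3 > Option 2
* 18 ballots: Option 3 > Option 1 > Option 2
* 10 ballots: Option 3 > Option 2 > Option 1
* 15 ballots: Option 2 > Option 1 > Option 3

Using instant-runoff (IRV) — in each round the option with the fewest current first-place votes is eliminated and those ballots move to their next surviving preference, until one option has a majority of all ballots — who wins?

Round 1: Option 1 17, Option 2 15, Option 3 28. Option 2 eliminated.
Round 2: Option 1 32, Option 3 28. Option 1 has a majority (≥31).

Option 1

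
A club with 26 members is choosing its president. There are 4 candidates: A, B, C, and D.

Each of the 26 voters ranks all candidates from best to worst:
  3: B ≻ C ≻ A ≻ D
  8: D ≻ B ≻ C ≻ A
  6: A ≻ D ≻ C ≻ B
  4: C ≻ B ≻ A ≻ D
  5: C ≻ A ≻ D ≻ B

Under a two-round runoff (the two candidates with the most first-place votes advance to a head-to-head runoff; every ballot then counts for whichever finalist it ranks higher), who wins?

Round 1 first-place votes: A 6, B 3, C 9, D 8. C and D advance.
Runoff: C is ranked above D on 12 ballots, D above C on 14.

D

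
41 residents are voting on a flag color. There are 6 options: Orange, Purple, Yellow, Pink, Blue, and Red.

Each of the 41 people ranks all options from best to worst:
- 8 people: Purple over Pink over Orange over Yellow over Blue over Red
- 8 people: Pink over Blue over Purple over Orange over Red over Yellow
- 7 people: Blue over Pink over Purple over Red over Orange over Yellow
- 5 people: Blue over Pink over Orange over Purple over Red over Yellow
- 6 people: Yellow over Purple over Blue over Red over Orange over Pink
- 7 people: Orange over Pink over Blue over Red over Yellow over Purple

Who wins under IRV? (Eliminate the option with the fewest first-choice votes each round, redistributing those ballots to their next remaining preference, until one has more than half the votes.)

Pink

Round 1: Orange 7, Purple 8, Yellow 6, Pink 8, Blue 12, Red 0. Red eliminated.
Round 2: Orange 7, Purple 8, Yellow 6, Pink 8, Blue 12. Yellow eliminated.
Round 3: Orange 7, Purple 14, Pink 8, Blue 12. Orange eliminated.
Round 4: Purple 14, Pink 15, Blue 12. Blue eliminated.
Round 5: Purple 14, Pink 27. Pink has a majority (≥21).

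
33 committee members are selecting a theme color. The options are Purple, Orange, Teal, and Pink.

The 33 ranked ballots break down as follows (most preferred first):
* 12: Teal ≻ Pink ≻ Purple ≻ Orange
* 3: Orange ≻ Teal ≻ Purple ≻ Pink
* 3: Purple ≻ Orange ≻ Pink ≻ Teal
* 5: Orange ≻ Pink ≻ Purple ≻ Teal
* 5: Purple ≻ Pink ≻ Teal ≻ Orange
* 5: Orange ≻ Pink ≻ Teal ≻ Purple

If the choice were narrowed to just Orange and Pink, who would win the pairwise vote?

Orange is ranked above Pink on 16 ballots; Pink above Orange on 17.

Pink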